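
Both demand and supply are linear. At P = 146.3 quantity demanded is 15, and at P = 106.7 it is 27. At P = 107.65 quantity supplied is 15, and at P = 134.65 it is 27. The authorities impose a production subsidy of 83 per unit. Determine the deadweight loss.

Demand slope = (106.7 − 146.3)/(27 − 15) = −3.3, so P = 195.8 − 3.3Q.
Supply slope = (134.65 − 107.65)/(27 − 15) = 2.25, so P = 73.9 + 2.25Q.
Competitive equilibrium: 195.8 − 3.3Q = 73.9 + 2.25Q → Q* = 21.964, P* = 123.3189.
The subsidy lowers effective supply by 83: P = 2.25Q − 9.1.
New quantity: 195.8 − 3.3Q = 2.25Q − 9.1 → Q' = 36.9189.
Overproduction ΔQ = 36.9189 − 21.964 = 14.9549; wedge = subsidy = 83.
Welfare loss = ½ × 14.9549 × 83 = 620.63.

620.63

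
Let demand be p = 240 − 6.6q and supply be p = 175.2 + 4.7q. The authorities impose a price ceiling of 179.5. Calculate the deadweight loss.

131.24

Competitive equilibrium: 240 − 6.6q = 175.2 + 4.7q → q* = 5.7345, p* = 202.1522.
At the ceiling p = 179.5, quantity supplied = (179.5 − 175.2)/4.7 = 0.9149.
Willingness to pay at q' = 0.9149: 240 − 6.6·0.9149 = 233.9617.
Δq = 5.7345 − 0.9149 = 4.8196; wedge = 233.9617 − 179.5 = 54.4617.
The triangle = ½ × 4.8196 × 54.4617 = 131.24.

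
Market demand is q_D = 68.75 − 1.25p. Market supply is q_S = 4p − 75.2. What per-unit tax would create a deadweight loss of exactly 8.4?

In inverse form: demand p = 55 − 0.8q, supply p = 18.8 + 0.25q.
Competitive equilibrium: 55 − 0.8q = 18.8 + 0.25q → q* = 34.4762, p* = 27.419.
A tax t gives Δq = t/1.05 and wedge t, so DWL = t²/2.1.
t²/2.1 = 8.4 → t² = 17.64 → t = 4.2.

4.2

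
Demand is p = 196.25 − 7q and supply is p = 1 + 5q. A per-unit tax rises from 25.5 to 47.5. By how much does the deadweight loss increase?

66.92

Competitive equilibrium: 196.25 − 7q = 1 + 5q → q* = 16.2708, p* = 82.3542.
For a per-unit tax t: Δq = t/12, so DWL = ½·t·(t/12) = t²/24.
At t = 25.5: DWL = 27.094. At t = 47.5: DWL = 94.01.
Increase = 94.01 − 27.094 = 66.92.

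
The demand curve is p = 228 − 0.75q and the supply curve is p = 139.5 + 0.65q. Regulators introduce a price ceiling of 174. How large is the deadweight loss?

71.94

Competitive equilibrium: 228 − 0.75q = 139.5 + 0.65q → q* = 63.2143, p* = 180.5893.
At the ceiling p = 174, quantity supplied = (174 − 139.5)/0.65 = 53.0769.
Willingness to pay at q' = 53.0769: 228 − 0.75·53.0769 = 188.1923.
Δq = 63.2143 − 53.0769 = 10.1374; wedge = 188.1923 − 174 = 14.1923.
Deadweight loss = ½ × 10.1374 × 14.1923 = 71.94.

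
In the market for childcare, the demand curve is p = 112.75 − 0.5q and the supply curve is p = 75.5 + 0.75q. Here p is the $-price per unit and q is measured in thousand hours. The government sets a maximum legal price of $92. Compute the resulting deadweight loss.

Competitive equilibrium: 112.75 − 0.5q = 75.5 + 0.75q → q* = 29.8, p* = 97.85.
At the ceiling p = 92, quantity supplied = (92 − 75.5)/0.75 = 22.
Willingness to pay at q' = 22: 112.75 − 0.5·22 = 101.75.
Δq = 29.8 − 22 = 7.8; wedge = 101.75 − 92 = 9.75.
Welfare loss = ½ × 7.8 × 9.75 = $38.025 thousand.

$38.025 thousand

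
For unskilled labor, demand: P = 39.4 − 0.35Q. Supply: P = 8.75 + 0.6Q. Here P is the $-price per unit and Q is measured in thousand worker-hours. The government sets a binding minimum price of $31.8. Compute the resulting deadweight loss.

Competitive equilibrium: 39.4 − 0.35Q = 8.75 + 0.6Q → Q* = 32.2632, P* = 28.1079.
At the floor P = 31.8, quantity demanded = (39.4 − 31.8)/0.35 = 21.7143.
Sellers' marginal cost at Q' = 21.7143: 8.75 + 0.6·21.7143 = 21.7786.
ΔQ = 32.2632 − 21.7143 = 10.5489; wedge = 31.8 − 21.7786 = 10.0214.
Deadweight loss = ½ × 10.5489 × 10.0214 = $52.86 thousand.

$52.86 thousand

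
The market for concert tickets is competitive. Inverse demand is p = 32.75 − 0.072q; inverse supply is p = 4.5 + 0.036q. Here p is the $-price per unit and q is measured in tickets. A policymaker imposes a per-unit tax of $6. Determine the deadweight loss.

$166.67

Competitive equilibrium: 32.75 − 0.072q = 4.5 + 0.036q → q* = 261.5741, p* = 13.9167.
With the tax, the buyer price exceeds the seller price by 6: (32.75 − 0.072q) − (4.5 + 0.036q) = 6 → q' = 206.0185.
Δq = 261.5741 − 206.0185 = 55.5556; the wedge equals the tax, 6.
Deadweight loss = ½ × 55.5556 × 6 = $166.67.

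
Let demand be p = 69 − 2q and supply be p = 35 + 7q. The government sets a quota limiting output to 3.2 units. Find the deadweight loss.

Competitive equilibrium: 69 − 2q = 35 + 7q → q* = 3.7778, p* = 61.4444.
At q = 3.2: demand price = 69 − 2·3.2 = 62.6; supply price = 35 + 7·3.2 = 57.4.
Δq = 3.7778 − 3.2 = 0.5778; wedge = 62.6 − 57.4 = 5.2.
Deadweight loss = ½ × 0.5778 × 5.2 = 1.50.

1.50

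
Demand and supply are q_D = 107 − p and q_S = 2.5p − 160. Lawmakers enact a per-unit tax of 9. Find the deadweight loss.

28.93

In inverse form: demand p = 107 − q, supply p = 64 + 0.4q.
Competitive equilibrium: 107 − q = 64 + 0.4q → q* = 30.7143, p* = 76.2857.
With the tax, the buyer price exceeds the seller price by 9: (107 − q) − (64 + 0.4q) = 9 → q' = 24.2857.
Δq = 30.7143 − 24.2857 = 6.4286; the wedge equals the tax, 9.
The triangle = ½ × 6.4286 × 9 = 28.93.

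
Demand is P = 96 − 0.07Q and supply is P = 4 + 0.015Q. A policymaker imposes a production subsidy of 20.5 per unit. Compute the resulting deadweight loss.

Competitive equilibrium: 96 − 0.07Q = 4 + 0.015Q → Q* = 1082.3529, P* = 20.2353.
The subsidy lowers effective supply by 20.5: P = 0.015Q − 16.5.
New quantity: 96 − 0.07Q = 0.015Q − 16.5 → Q' = 1323.5294.
Overproduction ΔQ = 1323.5294 − 1082.3529 = 241.1765; wedge = subsidy = 20.5.
The triangle = ½ × 241.1765 × 20.5 = 2472.06.

2472.06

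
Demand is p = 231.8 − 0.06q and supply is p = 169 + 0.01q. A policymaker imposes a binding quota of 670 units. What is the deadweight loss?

1805.79

Competitive equilibrium: 231.8 − 0.06q = 169 + 0.01q → q* = 897.1429, p* = 177.9714.
At q = 670: demand price = 231.8 − 0.06·670 = 191.6; supply price = 169 + 0.01·670 = 175.7.
Δq = 897.1429 − 670 = 227.1429; wedge = 191.6 − 175.7 = 15.9.
Deadweight loss = ½ × 227.1429 × 15.9 = 1805.79.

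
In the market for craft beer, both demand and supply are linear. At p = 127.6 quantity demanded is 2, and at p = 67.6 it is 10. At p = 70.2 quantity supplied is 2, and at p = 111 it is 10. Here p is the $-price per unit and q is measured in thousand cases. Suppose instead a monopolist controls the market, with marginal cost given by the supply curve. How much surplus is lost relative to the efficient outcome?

$37.70 thousand

Demand slope = (67.6 − 127.6)/(10 − 2) = −7.5, so p = 142.6 − 7.5q.
Supply slope = (111 − 70.2)/(10 − 2) = 5.1, so p = 60 + 5.1q.
Competitive equilibrium: 142.6 − 7.5q = 60 + 5.1q → q* = 6.55556, p* = 93.43333.
Marginal revenue: MR = 142.6 − 15q. Set MR = MC: 142.6 − 15q = 60 + 5.1q → q_m = 4.10945.
Price p_m = 142.6 − 7.5·4.10945 = 111.77913; MC(q_m) = 60 + 5.1·4.10945 = 80.9582.
Competitive q* = 6.55556, so Δq = 2.44611; wedge = 111.77913 − 80.9582 = 30.82093.
Welfare loss = ½ × 2.44611 × 30.82093 = $37.70 thousand.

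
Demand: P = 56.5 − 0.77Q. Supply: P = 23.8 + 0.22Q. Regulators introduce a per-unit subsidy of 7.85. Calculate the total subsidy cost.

321.53

Competitive equilibrium: 56.5 − 0.77Q = 23.8 + 0.22Q → Q* = 33.0303, P* = 31.0667.
The subsidy lowers effective supply by 7.85: P = 15.95 + 0.22Q.
New quantity: 56.5 − 0.77Q = 15.95 + 0.22Q → Q' = 40.9596.
Total subsidy cost = 7.85 × 40.9596 = 321.53.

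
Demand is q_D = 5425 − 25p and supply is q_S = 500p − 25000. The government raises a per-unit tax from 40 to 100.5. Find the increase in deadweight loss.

In inverse form: demand p = 217 − 0.04q, supply p = 50 + 0.002q.
Competitive equilibrium: 217 − 0.04q = 50 + 0.002q → q* = 3976.1905, p* = 57.9524.
For a per-unit tax t: Δq = t/0.042, so DWL = ½·t·(t/0.042) = t²/0.084.
At t = 40: DWL = 19047.619. At t = 100.5: DWL = 120241.071.
Increase = 120241.071 − 19047.619 = 101193.45.

101193.45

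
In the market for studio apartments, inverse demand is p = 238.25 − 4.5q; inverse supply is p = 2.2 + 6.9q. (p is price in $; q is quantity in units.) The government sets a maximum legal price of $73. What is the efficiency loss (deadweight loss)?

Competitive equilibrium: 238.25 − 4.5q = 2.2 + 6.9q → q* = 20.7061, p* = 145.0724.
At the ceiling p = 73, quantity supplied = (73 − 2.2)/6.9 = 10.2609.
Willingness to pay at q' = 10.2609: 238.25 − 4.5·10.2609 = 192.076.
Δq = 20.7061 − 10.2609 = 10.4452; wedge = 192.076 − 73 = 119.076.
DWL = ½ × 10.4452 × 119.076 = $621.89.

$621.89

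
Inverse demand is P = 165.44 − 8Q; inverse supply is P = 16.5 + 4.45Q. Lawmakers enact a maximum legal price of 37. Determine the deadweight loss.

336.87

Competitive equilibrium: 165.44 − 8Q = 16.5 + 4.45Q → Q* = 11.9631, P* = 69.7356.
At the ceiling P = 37, quantity supplied = (37 − 16.5)/4.45 = 4.6067.
Willingness to pay at Q' = 4.6067: 165.44 − 8·4.6067 = 128.5864.
ΔQ = 11.9631 − 4.6067 = 7.3564; wedge = 128.5864 − 37 = 91.5864.
DWL = ½ × 7.3564 × 91.5864 = 336.87.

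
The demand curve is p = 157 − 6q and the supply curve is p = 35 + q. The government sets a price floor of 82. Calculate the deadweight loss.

85.02

Competitive equilibrium: 157 − 6q = 35 + q → q* = 17.4286, p* = 52.4286.
At the floor p = 82, quantity demanded = (157 − 82)/6 = 12.5.
Sellers' marginal cost at q' = 12.5: 35 + 1·12.5 = 47.5.
Δq = 17.4286 − 12.5 = 4.9286; wedge = 82 − 47.5 = 34.5.
Deadweight loss = ½ × 4.9286 × 34.5 = 85.02.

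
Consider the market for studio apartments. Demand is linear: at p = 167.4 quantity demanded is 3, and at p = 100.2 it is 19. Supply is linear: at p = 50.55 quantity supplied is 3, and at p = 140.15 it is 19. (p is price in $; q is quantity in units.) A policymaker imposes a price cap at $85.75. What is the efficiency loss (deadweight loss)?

Demand slope = (100.2 − 167.4)/(19 − 3) = −4.2, so p = 180 − 4.2q.
Supply slope = (140.15 − 50.55)/(19 − 3) = 5.6, so p = 33.75 + 5.6q.
Competitive equilibrium: 180 − 4.2q = 33.75 + 5.6q → q* = 14.9235, p* = 117.3214.
At the ceiling p = 85.75, quantity supplied = (85.75 − 33.75)/5.6 = 9.2857.
Willingness to pay at q' = 9.2857: 180 − 4.2·9.2857 = 141.0001.
Δq = 14.9235 − 9.2857 = 5.6378; wedge = 141.0001 − 85.75 = 55.2501.
Deadweight loss = ½ × 5.6378 × 55.2501 = $155.74.

$155.74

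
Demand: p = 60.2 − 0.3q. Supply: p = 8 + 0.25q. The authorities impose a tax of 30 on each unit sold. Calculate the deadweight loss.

Competitive equilibrium: 60.2 − 0.3q = 8 + 0.25q → q* = 94.9091, p* = 31.7273.
With the tax, the buyer price exceeds the seller price by 30: (60.2 − 0.3q) − (8 + 0.25q) = 30 → q' = 40.3636.
Δq = 94.9091 − 40.3636 = 54.5455; the wedge equals the tax, 30.
Welfare loss = ½ × 54.5455 × 30 = 818.18.

818.18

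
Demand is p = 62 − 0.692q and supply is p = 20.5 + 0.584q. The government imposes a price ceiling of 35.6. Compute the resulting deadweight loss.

28.36

Competitive equilibrium: 62 − 0.692q = 20.5 + 0.584q → q* = 32.5235, p* = 39.4937.
At the ceiling p = 35.6, quantity supplied = (35.6 − 20.5)/0.584 = 25.8562.
Willingness to pay at q' = 25.8562: 62 − 0.692·25.8562 = 44.1075.
Δq = 32.5235 − 25.8562 = 6.6673; wedge = 44.1075 − 35.6 = 8.5075.
The triangle = ½ × 6.6673 × 8.5075 = 28.36.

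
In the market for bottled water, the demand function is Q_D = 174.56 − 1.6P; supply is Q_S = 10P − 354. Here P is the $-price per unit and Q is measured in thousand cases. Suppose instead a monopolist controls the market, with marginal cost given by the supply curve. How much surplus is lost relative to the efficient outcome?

$802.90 thousand

In inverse form: demand P = 109.1 − 0.625Q, supply P = 35.4 + 0.1Q.
Competitive equilibrium: 109.1 − 0.625Q = 35.4 + 0.1Q → Q* = 101.6552, P* = 45.5655.
Marginal revenue: MR = 109.1 − 1.25Q. Set MR = MC: 109.1 − 1.25Q = 35.4 + 0.1Q → Q_m = 54.5926.
Price P_m = 109.1 − 0.625·54.5926 = 74.9796; MC(Q_m) = 35.4 + 0.1·54.5926 = 40.8593.
Competitive Q* = 101.6552, so ΔQ = 47.0626; wedge = 74.9796 − 40.8593 = 34.1203.
Deadweight loss = ½ × 47.0626 × 34.1203 = $802.90 thousand.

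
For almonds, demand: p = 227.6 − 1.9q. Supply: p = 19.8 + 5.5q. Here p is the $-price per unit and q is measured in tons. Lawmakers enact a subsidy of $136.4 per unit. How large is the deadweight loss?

$1257.09

Competitive equilibrium: 227.6 − 1.9q = 19.8 + 5.5q → q* = 28.0811, p* = 174.2459.
The subsidy lowers effective supply by 136.4: p = 5.5q − 116.6.
New quantity: 227.6 − 1.9q = 5.5q − 116.6 → q' = 46.5135.
Overproduction Δq = 46.5135 − 28.0811 = 18.4324; wedge = subsidy = 136.4.
Deadweight loss = ½ × 18.4324 × 136.4 = $1257.09.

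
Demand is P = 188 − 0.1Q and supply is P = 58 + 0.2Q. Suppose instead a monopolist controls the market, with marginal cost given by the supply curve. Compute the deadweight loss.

Competitive equilibrium: 188 − 0.1Q = 58 + 0.2Q → Q* = 433.3333, P* = 144.6667.
Marginal revenue: MR = 188 − 0.2Q. Set MR = MC: 188 − 0.2Q = 58 + 0.2Q → Q_m = 325.
Price P_m = 188 − 0.1·325 = 155.5; MC(Q_m) = 58 + 0.2·325 = 123.
Competitive Q* = 433.3333, so ΔQ = 108.3333; wedge = 155.5 − 123 = 32.5.
The triangle = ½ × 108.3333 × 32.5 = 1760.42.

1760.42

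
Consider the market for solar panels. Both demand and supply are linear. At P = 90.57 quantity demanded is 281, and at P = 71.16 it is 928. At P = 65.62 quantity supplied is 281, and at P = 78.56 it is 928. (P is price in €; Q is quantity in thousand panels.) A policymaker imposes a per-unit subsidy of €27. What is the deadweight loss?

Demand slope = (71.16 − 90.57)/(928 − 281) = −0.03, so P = 99 − 0.03Q.
Supply slope = (78.56 − 65.62)/(928 − 281) = 0.02, so P = 60 + 0.02Q.
Competitive equilibrium: 99 − 0.03Q = 60 + 0.02Q → Q* = 780, P* = 75.6.
The subsidy lowers effective supply by 27: P = 33 + 0.02Q.
New quantity: 99 − 0.03Q = 33 + 0.02Q → Q' = 1320.
Overproduction ΔQ = 1320 − 780 = 540; wedge = subsidy = 27.
The triangle = ½ × 540 × 27 = €7290 thousand.

€7290 thousand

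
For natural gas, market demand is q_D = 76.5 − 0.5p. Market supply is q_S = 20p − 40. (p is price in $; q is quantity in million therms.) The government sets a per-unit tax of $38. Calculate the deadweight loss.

$352.20 million

In inverse form: demand p = 153 − 2q, supply p = 2 + 0.05q.
Competitive equilibrium: 153 − 2q = 2 + 0.05q → q* = 73.65854, p* = 5.68293.
With the tax, the buyer price exceeds the seller price by 38: (153 − 2q) − (2 + 0.05q) = 38 → q' = 55.12195.
Δq = 73.65854 − 55.12195 = 18.53659; the wedge equals the tax, 38.
DWL = ½ × 18.53659 × 38 = $352.20 million.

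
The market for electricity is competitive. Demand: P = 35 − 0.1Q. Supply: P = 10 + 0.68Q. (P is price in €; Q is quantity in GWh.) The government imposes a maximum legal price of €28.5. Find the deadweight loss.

€9.16

Competitive equilibrium: 35 − 0.1Q = 10 + 0.68Q → Q* = 32.0513, P* = 31.7949.
At the ceiling P = 28.5, quantity supplied = (28.5 − 10)/0.68 = 27.2059.
Willingness to pay at Q' = 27.2059: 35 − 0.1·27.2059 = 32.2794.
ΔQ = 32.0513 − 27.2059 = 4.8454; wedge = 32.2794 − 28.5 = 3.7794.
DWL = ½ × 4.8454 × 3.7794 = €9.16.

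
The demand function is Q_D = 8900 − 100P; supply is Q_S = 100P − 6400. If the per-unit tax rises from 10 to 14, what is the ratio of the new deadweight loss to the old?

1.96

In inverse form: demand P = 89 − 0.01Q, supply P = 64 + 0.01Q.
Competitive equilibrium: 89 − 0.01Q = 64 + 0.01Q → Q* = 1250, P* = 76.5.
For a per-unit tax t: ΔQ = t/0.02, so DWL = ½·t·(t/0.02) = t²/0.04.
At t = 10: DWL = 2500. At t = 14: DWL = 4900.
Ratio = (14/10)² = 1.96.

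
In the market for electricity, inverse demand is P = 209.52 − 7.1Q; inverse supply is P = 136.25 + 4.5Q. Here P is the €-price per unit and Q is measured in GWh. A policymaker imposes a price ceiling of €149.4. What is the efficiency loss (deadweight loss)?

€66.82

Competitive equilibrium: 209.52 − 7.1Q = 136.25 + 4.5Q → Q* = 6.3164, P* = 164.6737.
At the ceiling P = 149.4, quantity supplied = (149.4 − 136.25)/4.5 = 2.9222.
Willingness to pay at Q' = 2.9222: 209.52 − 7.1·2.9222 = 188.7724.
ΔQ = 6.3164 − 2.9222 = 3.3942; wedge = 188.7724 − 149.4 = 39.3724.
The triangle = ½ × 3.3942 × 39.3724 = €66.82.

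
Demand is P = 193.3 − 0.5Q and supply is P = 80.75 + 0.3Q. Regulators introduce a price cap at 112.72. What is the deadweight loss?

465.69

Competitive equilibrium: 193.3 − 0.5Q = 80.75 + 0.3Q → Q* = 140.6875, P* = 122.9563.
At the ceiling P = 112.72, quantity supplied = (112.72 − 80.75)/0.3 = 106.5667.
Willingness to pay at Q' = 106.5667: 193.3 − 0.5·106.5667 = 140.0167.
ΔQ = 140.6875 − 106.5667 = 34.1208; wedge = 140.0167 − 112.72 = 27.2967.
Welfare loss = ½ × 34.1208 × 27.2967 = 465.69.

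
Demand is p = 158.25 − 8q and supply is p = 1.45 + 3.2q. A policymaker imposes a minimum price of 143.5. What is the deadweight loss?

Competitive equilibrium: 158.25 − 8q = 1.45 + 3.2q → q* = 14, p* = 46.25.
At the floor p = 143.5, quantity demanded = (158.25 − 143.5)/8 = 1.84375.
Sellers' marginal cost at q' = 1.84375: 1.45 + 3.2·1.84375 = 7.35.
Δq = 14 − 1.84375 = 12.15625; wedge = 143.5 − 7.35 = 136.15.
DWL = ½ × 12.15625 × 136.15 = 827.54.

827.54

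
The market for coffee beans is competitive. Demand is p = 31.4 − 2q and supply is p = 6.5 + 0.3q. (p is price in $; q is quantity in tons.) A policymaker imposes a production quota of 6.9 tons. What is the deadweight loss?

Competitive equilibrium: 31.4 − 2q = 6.5 + 0.3q → q* = 10.8261, p* = 9.7478.
At q = 6.9: demand price = 31.4 − 2·6.9 = 17.6; supply price = 6.5 + 0.3·6.9 = 8.57.
Δq = 10.8261 − 6.9 = 3.9261; wedge = 17.6 − 8.57 = 9.03.
Welfare loss = ½ × 3.9261 × 9.03 = $17.73.

$17.73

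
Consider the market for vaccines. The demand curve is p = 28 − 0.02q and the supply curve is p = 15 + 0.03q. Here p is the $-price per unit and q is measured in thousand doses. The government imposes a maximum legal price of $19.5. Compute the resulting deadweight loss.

Competitive equilibrium: 28 − 0.02q = 15 + 0.03q → q* = 260, p* = 22.8.
At the ceiling p = 19.5, quantity supplied = (19.5 − 15)/0.03 = 150.
Willingness to pay at q' = 150: 28 − 0.02·150 = 25.
Δq = 260 − 150 = 110; wedge = 25 − 19.5 = 5.5.
The triangle = ½ × 110 × 5.5 = $302.50 thousand.

$302.50 thousand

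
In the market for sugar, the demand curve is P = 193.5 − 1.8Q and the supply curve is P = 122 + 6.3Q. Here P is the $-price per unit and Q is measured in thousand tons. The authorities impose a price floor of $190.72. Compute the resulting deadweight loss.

$214.80 thousand

Competitive equilibrium: 193.5 − 1.8Q = 122 + 6.3Q → Q* = 8.82716, P* = 177.61111.
At the floor P = 190.72, quantity demanded = (193.5 − 190.72)/1.8 = 1.54444.
Sellers' marginal cost at Q' = 1.54444: 122 + 6.3·1.54444 = 131.72997.
ΔQ = 8.82716 − 1.54444 = 7.28272; wedge = 190.72 − 131.72997 = 58.99003.
Welfare loss = ½ × 7.28272 × 58.99003 = $214.80 thousand.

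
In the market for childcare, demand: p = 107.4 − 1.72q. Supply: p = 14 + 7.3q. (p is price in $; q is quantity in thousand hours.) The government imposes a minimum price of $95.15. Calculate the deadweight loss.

Competitive equilibrium: 107.4 − 1.72q = 14 + 7.3q → q* = 10.3548, p* = 89.5898.
At the floor p = 95.15, quantity demanded = (107.4 − 95.15)/1.72 = 7.1221.
Sellers' marginal cost at q' = 7.1221: 14 + 7.3·7.1221 = 65.9913.
Δq = 10.3548 − 7.1221 = 3.2327; wedge = 95.15 − 65.9913 = 29.1587.
DWL = ½ × 3.2327 × 29.1587 = $47.13 thousand.

$47.13 thousand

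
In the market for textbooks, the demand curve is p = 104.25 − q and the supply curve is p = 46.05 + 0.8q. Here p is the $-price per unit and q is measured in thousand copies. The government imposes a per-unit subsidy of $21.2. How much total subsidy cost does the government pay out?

Competitive equilibrium: 104.25 − q = 46.05 + 0.8q → q* = 32.3333, p* = 71.9167.
The subsidy lowers effective supply by 21.2: p = 24.85 + 0.8q.
New quantity: 104.25 − q = 24.85 + 0.8q → q' = 44.1111.
Total subsidy cost = 21.2 × 44.1111 = $935.16 thousand.

$935.16 thousand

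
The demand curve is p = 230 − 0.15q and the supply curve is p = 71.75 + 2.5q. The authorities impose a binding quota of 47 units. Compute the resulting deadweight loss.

Competitive equilibrium: 230 − 0.15q = 71.75 + 2.5q → q* = 59.717, p* = 221.0425.
At q = 47: demand price = 230 − 0.15·47 = 222.95; supply price = 71.75 + 2.5·47 = 189.25.
Δq = 59.717 − 47 = 12.717; wedge = 222.95 − 189.25 = 33.7.
The triangle = ½ × 12.717 × 33.7 = 214.28.

214.28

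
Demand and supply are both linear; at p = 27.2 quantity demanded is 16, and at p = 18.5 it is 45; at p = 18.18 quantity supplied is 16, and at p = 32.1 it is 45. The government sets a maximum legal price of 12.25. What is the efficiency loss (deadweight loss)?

223.11

Demand slope = (18.5 − 27.2)/(45 − 16) = −0.3, so p = 32 − 0.3q.
Supply slope = (32.1 − 18.18)/(45 − 16) = 0.48, so p = 10.5 + 0.48q.
Competitive equilibrium: 32 − 0.3q = 10.5 + 0.48q → q* = 27.5641, p* = 23.7308.
At the ceiling p = 12.25, quantity supplied = (12.25 − 10.5)/0.48 = 3.6458.
Willingness to pay at q' = 3.6458: 32 − 0.3·3.6458 = 30.9063.
Δq = 27.5641 − 3.6458 = 23.9183; wedge = 30.9063 − 12.25 = 18.6563.
Welfare loss = ½ × 23.9183 × 18.6563 = 223.11.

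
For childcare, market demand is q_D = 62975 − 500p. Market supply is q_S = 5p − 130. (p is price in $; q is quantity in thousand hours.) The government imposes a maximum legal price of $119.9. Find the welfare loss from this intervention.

In inverse form: demand p = 125.95 − 0.002q, supply p = 26 + 0.2q.
Competitive equilibrium: 125.95 − 0.002q = 26 + 0.2q → q* = 494.802, p* = 124.9604.
At the ceiling p = 119.9, quantity supplied = (119.9 − 26)/0.2 = 469.5.
Willingness to pay at q' = 469.5: 125.95 − 0.002·469.5 = 125.011.
Δq = 494.802 − 469.5 = 25.302; wedge = 125.011 − 119.9 = 5.111.
Deadweight loss = ½ × 25.302 × 5.111 = $64.66 thousand.

$64.66 thousand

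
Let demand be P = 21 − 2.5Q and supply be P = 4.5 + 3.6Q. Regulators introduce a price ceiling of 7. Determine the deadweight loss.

Competitive equilibrium: 21 − 2.5Q = 4.5 + 3.6Q → Q* = 2.7049, P* = 14.2377.
At the ceiling P = 7, quantity supplied = (7 − 4.5)/3.6 = 0.6944.
Willingness to pay at Q' = 0.6944: 21 − 2.5·0.6944 = 19.264.
ΔQ = 2.7049 − 0.6944 = 2.0105; wedge = 19.264 − 7 = 12.264.
The triangle = ½ × 2.0105 × 12.264 = 12.33.

12.33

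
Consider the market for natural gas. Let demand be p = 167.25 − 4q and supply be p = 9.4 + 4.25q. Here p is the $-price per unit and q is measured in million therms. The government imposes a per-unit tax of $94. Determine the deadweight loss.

Competitive equilibrium: 167.25 − 4q = 9.4 + 4.25q → q* = 19.13333, p* = 90.71667.
With the tax, the buyer price exceeds the seller price by 94: (167.25 − 4q) − (9.4 + 4.25q) = 94 → q' = 7.73939.
Δq = 19.13333 − 7.73939 = 11.39394; the wedge equals the tax, 94.
The triangle = ½ × 11.39394 × 94 = $535.52 million.

$535.52 million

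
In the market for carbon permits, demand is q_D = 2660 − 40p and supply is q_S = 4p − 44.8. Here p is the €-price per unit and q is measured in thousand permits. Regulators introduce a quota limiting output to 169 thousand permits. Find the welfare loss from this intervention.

In inverse form: demand p = 66.5 − 0.025q, supply p = 11.2 + 0.25q.
Competitive equilibrium: 66.5 − 0.025q = 11.2 + 0.25q → q* = 201.0909, p* = 61.4727.
At q = 169: demand price = 66.5 − 0.025·169 = 62.275; supply price = 11.2 + 0.25·169 = 53.45.
Δq = 201.0909 − 169 = 32.0909; wedge = 62.275 − 53.45 = 8.825.
Deadweight loss = ½ × 32.0909 × 8.825 = €141.60 thousand.

€141.60 thousand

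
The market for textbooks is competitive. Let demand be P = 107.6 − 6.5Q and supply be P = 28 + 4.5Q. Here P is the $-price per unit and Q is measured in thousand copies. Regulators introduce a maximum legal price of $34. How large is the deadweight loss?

$191.65 thousand

Competitive equilibrium: 107.6 − 6.5Q = 28 + 4.5Q → Q* = 7.2364, P* = 60.5636.
At the ceiling P = 34, quantity supplied = (34 − 28)/4.5 = 1.3333.
Willingness to pay at Q' = 1.3333: 107.6 − 6.5·1.3333 = 98.9336.
ΔQ = 7.2364 − 1.3333 = 5.9031; wedge = 98.9336 − 34 = 64.9336.
DWL = ½ × 5.9031 × 64.9336 = $191.65 thousand.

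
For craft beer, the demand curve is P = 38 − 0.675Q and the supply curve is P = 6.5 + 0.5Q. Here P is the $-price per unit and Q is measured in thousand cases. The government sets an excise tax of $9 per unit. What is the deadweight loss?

$34.47 thousand

Competitive equilibrium: 38 − 0.675Q = 6.5 + 0.5Q → Q* = 26.8085, P* = 19.9043.
With the tax, the buyer price exceeds the seller price by 9: (38 − 0.675Q) − (6.5 + 0.5Q) = 9 → Q' = 19.1489.
ΔQ = 26.8085 − 19.1489 = 7.6596; the wedge equals the tax, 9.
The triangle = ½ × 7.6596 × 9 = $34.47 thousand.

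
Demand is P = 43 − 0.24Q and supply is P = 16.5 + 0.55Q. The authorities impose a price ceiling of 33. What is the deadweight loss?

4.96

Competitive equilibrium: 43 − 0.24Q = 16.5 + 0.55Q → Q* = 33.5443, P* = 34.9494.
At the ceiling P = 33, quantity supplied = (33 − 16.5)/0.55 = 30.
Willingness to pay at Q' = 30: 43 − 0.24·30 = 35.8.
ΔQ = 33.5443 − 30 = 3.5443; wedge = 35.8 − 33 = 2.8.
Deadweight loss = ½ × 3.5443 × 2.8 = 4.96.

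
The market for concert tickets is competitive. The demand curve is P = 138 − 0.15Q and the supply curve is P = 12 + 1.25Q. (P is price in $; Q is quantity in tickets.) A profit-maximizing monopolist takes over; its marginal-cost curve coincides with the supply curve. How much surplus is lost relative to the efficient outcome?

$53.10

Competitive equilibrium: 138 − 0.15Q = 12 + 1.25Q → Q* = 90, P* = 124.5.
Marginal revenue: MR = 138 − 0.3Q. Set MR = MC: 138 − 0.3Q = 12 + 1.25Q → Q_m = 81.2903.
Price P_m = 138 − 0.15·81.2903 = 125.8065; MC(Q_m) = 12 + 1.25·81.2903 = 113.6129.
Competitive Q* = 90, so ΔQ = 8.7097; wedge = 125.8065 − 113.6129 = 12.1936.
Welfare loss = ½ × 8.7097 × 12.1936 = $53.10.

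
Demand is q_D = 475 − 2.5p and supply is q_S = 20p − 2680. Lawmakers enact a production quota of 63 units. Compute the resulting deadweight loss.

In inverse form: demand p = 190 − 0.4q, supply p = 134 + 0.05q.
Competitive equilibrium: 190 − 0.4q = 134 + 0.05q → q* = 124.4444, p* = 140.2222.
At q = 63: demand price = 190 − 0.4·63 = 164.8; supply price = 134 + 0.05·63 = 137.15.
Δq = 124.4444 − 63 = 61.4444; wedge = 164.8 − 137.15 = 27.65.
The triangle = ½ × 61.4444 × 27.65 = 849.47.

849.47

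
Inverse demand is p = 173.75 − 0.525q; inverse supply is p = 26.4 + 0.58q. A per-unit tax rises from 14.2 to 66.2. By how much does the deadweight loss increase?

Competitive equilibrium: 173.75 − 0.525q = 26.4 + 0.58q → q* = 133.3484, p* = 103.7421.
For a per-unit tax t: Δq = t/1.105, so DWL = ½·t·(t/1.105) = t²/2.21.
At t = 14.2: DWL = 91.2398. At t = 66.2: DWL = 1983.0045.
Increase = 1983.0045 − 91.2398 = 1891.76.

1891.76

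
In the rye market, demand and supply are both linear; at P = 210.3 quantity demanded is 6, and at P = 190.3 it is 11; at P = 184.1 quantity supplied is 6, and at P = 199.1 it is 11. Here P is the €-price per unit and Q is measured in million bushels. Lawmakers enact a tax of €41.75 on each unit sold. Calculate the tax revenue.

€157.76 million

Demand slope = (190.3 − 210.3)/(11 − 6) = −4, so P = 234.3 − 4Q.
Supply slope = (199.1 − 184.1)/(11 − 6) = 3, so P = 166.1 + 3Q.
Competitive equilibrium: 234.3 − 4Q = 166.1 + 3Q → Q* = 9.7429, P* = 195.3286.
With the tax, the buyer price exceeds the seller price by 41.75: (234.3 − 4Q) − (166.1 + 3Q) = 41.75 → Q' = 3.7786.
Tax revenue = 41.75 × 3.7786 = €157.76 million.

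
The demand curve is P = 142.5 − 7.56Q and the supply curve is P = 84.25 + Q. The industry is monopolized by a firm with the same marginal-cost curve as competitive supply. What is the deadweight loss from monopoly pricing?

43.59

Competitive equilibrium: 142.5 − 7.56Q = 84.25 + Q → Q* = 6.8049, P* = 91.0549.
Marginal revenue: MR = 142.5 − 15.12Q. Set MR = MC: 142.5 − 15.12Q = 84.25 + Q → Q_m = 3.6135.
Price P_m = 142.5 − 7.56·3.6135 = 115.1819; MC(Q_m) = 84.25 + 1·3.6135 = 87.8635.
Competitive Q* = 6.8049, so ΔQ = 3.1914; wedge = 115.1819 − 87.8635 = 27.3184.
The triangle = ½ × 3.1914 × 27.3184 = 43.59.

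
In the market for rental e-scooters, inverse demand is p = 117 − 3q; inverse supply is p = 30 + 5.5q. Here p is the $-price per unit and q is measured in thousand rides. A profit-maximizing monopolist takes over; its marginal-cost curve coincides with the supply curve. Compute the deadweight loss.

Competitive equilibrium: 117 − 3q = 30 + 5.5q → q* = 10.2353, p* = 86.2941.
Marginal revenue: MR = 117 − 6q. Set MR = MC: 117 − 6q = 30 + 5.5q → q_m = 7.5652.
Price p_m = 117 − 3·7.5652 = 94.3044; MC(q_m) = 30 + 5.5·7.5652 = 71.6086.
Competitive q* = 10.2353, so Δq = 2.6701; wedge = 94.3044 − 71.6086 = 22.6958.
The triangle = ½ × 2.6701 × 22.6958 = $30.30 thousand.

$30.30 thousand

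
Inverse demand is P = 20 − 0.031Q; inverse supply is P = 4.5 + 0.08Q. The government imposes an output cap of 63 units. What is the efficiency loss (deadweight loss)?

325.99

Competitive equilibrium: 20 − 0.031Q = 4.5 + 0.08Q → Q* = 139.6396, P* = 15.6712.
At Q = 63: demand price = 20 − 0.031·63 = 18.047; supply price = 4.5 + 0.08·63 = 9.54.
ΔQ = 139.6396 − 63 = 76.6396; wedge = 18.047 − 9.54 = 8.507.
The triangle = ½ × 76.6396 × 8.507 = 325.99.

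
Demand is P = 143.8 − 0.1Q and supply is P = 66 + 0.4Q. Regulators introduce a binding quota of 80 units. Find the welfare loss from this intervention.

Competitive equilibrium: 143.8 − 0.1Q = 66 + 0.4Q → Q* = 155.6, P* = 128.24.
At Q = 80: demand price = 143.8 − 0.1·80 = 135.8; supply price = 66 + 0.4·80 = 98.
ΔQ = 155.6 − 80 = 75.6; wedge = 135.8 − 98 = 37.8.
The triangle = ½ × 75.6 × 37.8 = 1428.84.

1428.84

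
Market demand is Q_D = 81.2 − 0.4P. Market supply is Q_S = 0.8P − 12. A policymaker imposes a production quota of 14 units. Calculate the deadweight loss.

In inverse form: demand P = 203 − 2.5Q, supply P = 15 + 1.25Q.
Competitive equilibrium: 203 − 2.5Q = 15 + 1.25Q → Q* = 50.1333, P* = 77.6667.
At Q = 14: demand price = 203 − 2.5·14 = 168; supply price = 15 + 1.25·14 = 32.5.
ΔQ = 50.1333 − 14 = 36.1333; wedge = 168 − 32.5 = 135.5.
DWL = ½ × 36.1333 × 135.5 = 2448.03.

2448.03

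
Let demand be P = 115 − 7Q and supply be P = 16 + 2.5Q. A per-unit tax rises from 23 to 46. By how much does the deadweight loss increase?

Competitive equilibrium: 115 − 7Q = 16 + 2.5Q → Q* = 10.4211, P* = 42.0526.
For a per-unit tax t: ΔQ = t/9.5, so DWL = ½·t·(t/9.5) = t²/19.
At t = 23: DWL = 27.842. At t = 46: DWL = 111.368.
Increase = 111.368 − 27.842 = 83.53.

83.53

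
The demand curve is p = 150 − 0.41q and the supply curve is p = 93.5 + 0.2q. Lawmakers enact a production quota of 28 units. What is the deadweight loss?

Competitive equilibrium: 150 − 0.41q = 93.5 + 0.2q → q* = 92.623, p* = 112.0246.
At q = 28: demand price = 150 − 0.41·28 = 138.52; supply price = 93.5 + 0.2·28 = 99.1.
Δq = 92.623 − 28 = 64.623; wedge = 138.52 − 99.1 = 39.42.
Deadweight loss = ½ × 64.623 × 39.42 = 1273.72.

1273.72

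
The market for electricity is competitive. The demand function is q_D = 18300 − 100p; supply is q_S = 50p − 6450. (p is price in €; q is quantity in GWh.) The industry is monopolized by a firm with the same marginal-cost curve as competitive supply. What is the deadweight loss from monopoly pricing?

€3037.50

In inverse form: demand p = 183 − 0.01q, supply p = 129 + 0.02q.
Competitive equilibrium: 183 − 0.01q = 129 + 0.02q → q* = 1800, p* = 165.
Marginal revenue: MR = 183 − 0.02q. Set MR = MC: 183 − 0.02q = 129 + 0.02q → q_m = 1350.
Price p_m = 183 − 0.01·1350 = 169.5; MC(q_m) = 129 + 0.02·1350 = 156.
Competitive q* = 1800, so Δq = 450; wedge = 169.5 − 156 = 13.5.
Welfare loss = ½ × 450 × 13.5 = €3037.50.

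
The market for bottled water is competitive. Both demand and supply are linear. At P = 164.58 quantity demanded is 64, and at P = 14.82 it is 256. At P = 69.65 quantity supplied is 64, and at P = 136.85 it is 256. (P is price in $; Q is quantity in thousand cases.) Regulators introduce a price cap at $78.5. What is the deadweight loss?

$1948.35 thousand

Demand slope = (14.82 − 164.58)/(256 − 64) = −0.78, so P = 214.5 − 0.78Q.
Supply slope = (136.85 − 69.65)/(256 − 64) = 0.35, so P = 47.25 + 0.35Q.
Competitive equilibrium: 214.5 − 0.78Q = 47.25 + 0.35Q → Q* = 148.0088, P* = 99.0531.
At the ceiling P = 78.5, quantity supplied = (78.5 − 47.25)/0.35 = 89.2857.
Willingness to pay at Q' = 89.2857: 214.5 − 0.78·89.2857 = 144.8572.
ΔQ = 148.0088 − 89.2857 = 58.7231; wedge = 144.8572 − 78.5 = 66.3572.
The triangle = ½ × 58.7231 × 66.3572 = $1948.35 thousand.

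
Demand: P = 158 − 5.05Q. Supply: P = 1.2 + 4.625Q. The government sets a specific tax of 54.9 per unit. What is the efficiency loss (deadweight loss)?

Competitive equilibrium: 158 − 5.05Q = 1.2 + 4.625Q → Q* = 16.2067, P* = 76.1561.
With the tax, the buyer price exceeds the seller price by 54.9: (158 − 5.05Q) − (1.2 + 4.625Q) = 54.9 → Q' = 10.5323.
ΔQ = 16.2067 − 10.5323 = 5.6744; the wedge equals the tax, 54.9.
Welfare loss = ½ × 5.6744 × 54.9 = 155.76.

155.76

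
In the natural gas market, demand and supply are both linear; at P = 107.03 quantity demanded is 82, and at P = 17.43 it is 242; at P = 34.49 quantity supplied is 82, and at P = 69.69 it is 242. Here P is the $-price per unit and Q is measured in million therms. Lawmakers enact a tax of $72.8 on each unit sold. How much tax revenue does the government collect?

Demand slope = (17.43 − 107.03)/(242 − 82) = −0.56, so P = 152.95 − 0.56Q.
Supply slope = (69.69 − 34.49)/(242 − 82) = 0.22, so P = 16.45 + 0.22Q.
Competitive equilibrium: 152.95 − 0.56Q = 16.45 + 0.22Q → Q* = 175, P* = 54.95.
With the tax, the buyer price exceeds the seller price by 72.8: (152.95 − 0.56Q) − (16.45 + 0.22Q) = 72.8 → Q' = 81.66667.
Tax revenue = 72.8 × 81.66667 = $5945.33 million.

$5945.33 million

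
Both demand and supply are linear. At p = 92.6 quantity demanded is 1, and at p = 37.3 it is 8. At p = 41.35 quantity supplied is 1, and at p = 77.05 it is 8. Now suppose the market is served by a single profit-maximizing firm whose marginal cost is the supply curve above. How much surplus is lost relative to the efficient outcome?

22.68

Demand slope = (37.3 − 92.6)/(8 − 1) = −7.9, so p = 100.5 − 7.9q.
Supply slope = (77.05 − 41.35)/(8 − 1) = 5.1, so p = 36.25 + 5.1q.
Competitive equilibrium: 100.5 − 7.9q = 36.25 + 5.1q → q* = 4.9423, p* = 61.4558.
Marginal revenue: MR = 100.5 − 15.8q. Set MR = MC: 100.5 − 15.8q = 36.25 + 5.1q → q_m = 3.0742.
Price p_m = 100.5 − 7.9·3.0742 = 76.2138; MC(q_m) = 36.25 + 5.1·3.0742 = 51.9284.
Competitive q* = 4.9423, so Δq = 1.8681; wedge = 76.2138 − 51.9284 = 24.2854.
Welfare loss = ½ × 1.8681 × 24.2854 = 22.68.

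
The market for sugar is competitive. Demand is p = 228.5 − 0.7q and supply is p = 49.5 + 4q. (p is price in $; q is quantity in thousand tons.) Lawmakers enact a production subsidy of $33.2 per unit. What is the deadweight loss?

$117.26 thousand

Competitive equilibrium: 228.5 − 0.7q = 49.5 + 4q → q* = 38.0851, p* = 201.8404.
The subsidy lowers effective supply by 33.2: p = 16.3 + 4q.
New quantity: 228.5 − 0.7q = 16.3 + 4q → q' = 45.1489.
Overproduction Δq = 45.1489 − 38.0851 = 7.0638; wedge = subsidy = 33.2.
Welfare loss = ½ × 7.0638 × 33.2 = $117.26 thousand.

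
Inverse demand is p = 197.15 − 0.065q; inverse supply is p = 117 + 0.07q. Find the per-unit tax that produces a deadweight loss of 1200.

18

Competitive equilibrium: 197.15 − 0.065q = 117 + 0.07q → q* = 593.7037, p* = 158.5593.
A tax t gives Δq = t/0.135 and wedge t, so DWL = t²/0.27.
t²/0.27 = 1200 → t² = 324 → t = 18.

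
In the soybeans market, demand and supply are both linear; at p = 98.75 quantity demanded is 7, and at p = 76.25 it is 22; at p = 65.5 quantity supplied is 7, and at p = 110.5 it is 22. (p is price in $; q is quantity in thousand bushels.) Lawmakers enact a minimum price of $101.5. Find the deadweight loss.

$191.36 thousand

Demand slope = (76.25 − 98.75)/(22 − 7) = −1.5, so p = 109.25 − 1.5q.
Supply slope = (110.5 − 65.5)/(22 − 7) = 3, so p = 44.5 + 3q.
Competitive equilibrium: 109.25 − 1.5q = 44.5 + 3q → q* = 14.3889, p* = 87.6667.
At the floor p = 101.5, quantity demanded = (109.25 − 101.5)/1.5 = 5.1667.
Sellers' marginal cost at q' = 5.1667: 44.5 + 3·5.1667 = 60.0001.
Δq = 14.3889 − 5.1667 = 9.2222; wedge = 101.5 − 60.0001 = 41.4999.
Deadweight loss = ½ × 9.2222 × 41.4999 = $191.36 thousand.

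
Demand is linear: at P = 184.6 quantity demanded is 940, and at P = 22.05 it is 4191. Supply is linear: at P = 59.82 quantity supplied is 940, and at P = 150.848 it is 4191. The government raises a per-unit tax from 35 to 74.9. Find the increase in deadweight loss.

28109.04

Demand slope = (22.05 − 184.6)/(4191 − 940) = −0.05, so P = 231.6 − 0.05Q.
Supply slope = (150.848 − 59.82)/(4191 − 940) = 0.028, so P = 33.5 + 0.028Q.
Competitive equilibrium: 231.6 − 0.05Q = 33.5 + 0.028Q → Q* = 2539.7436, P* = 104.6128.
For a per-unit tax t: ΔQ = t/0.078, so DWL = ½·t·(t/0.078) = t²/0.156.
At t = 35: DWL = 7852.564. At t = 74.9: DWL = 35961.603.
Increase = 35961.603 − 7852.564 = 28109.04.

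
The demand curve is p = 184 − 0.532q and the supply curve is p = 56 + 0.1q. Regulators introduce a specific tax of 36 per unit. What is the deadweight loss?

Competitive equilibrium: 184 − 0.532q = 56 + 0.1q → q* = 202.5316, p* = 76.2532.
With the tax, the buyer price exceeds the seller price by 36: (184 − 0.532q) − (56 + 0.1q) = 36 → q' = 145.5696.
Δq = 202.5316 − 145.5696 = 56.962; the wedge equals the tax, 36.
DWL = ½ × 56.962 × 36 = 1025.32.

1025.32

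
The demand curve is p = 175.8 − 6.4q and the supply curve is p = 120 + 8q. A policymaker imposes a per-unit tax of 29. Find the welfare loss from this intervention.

Competitive equilibrium: 175.8 − 6.4q = 120 + 8q → q* = 3.875, p* = 151.
With the tax, the buyer price exceeds the seller price by 29: (175.8 − 6.4q) − (120 + 8q) = 29 → q' = 1.8611.
Δq = 3.875 − 1.8611 = 2.0139; the wedge equals the tax, 29.
The triangle = ½ × 2.0139 × 29 = 29.20.

29.20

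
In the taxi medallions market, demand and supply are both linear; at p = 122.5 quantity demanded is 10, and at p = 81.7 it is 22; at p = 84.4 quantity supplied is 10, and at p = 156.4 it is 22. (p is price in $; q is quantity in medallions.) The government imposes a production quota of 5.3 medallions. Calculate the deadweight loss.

$360.11

Demand slope = (81.7 − 122.5)/(22 − 10) = −3.4, so p = 156.5 − 3.4q.
Supply slope = (156.4 − 84.4)/(22 − 10) = 6, so p = 24.4 + 6q.
Competitive equilibrium: 156.5 − 3.4q = 24.4 + 6q → q* = 14.0532, p* = 108.7191.
At q = 5.3: demand price = 156.5 − 3.4·5.3 = 138.48; supply price = 24.4 + 6·5.3 = 56.2.
Δq = 14.0532 − 5.3 = 8.7532; wedge = 138.48 − 56.2 = 82.28.
DWL = ½ × 8.7532 × 82.28 = $360.11.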